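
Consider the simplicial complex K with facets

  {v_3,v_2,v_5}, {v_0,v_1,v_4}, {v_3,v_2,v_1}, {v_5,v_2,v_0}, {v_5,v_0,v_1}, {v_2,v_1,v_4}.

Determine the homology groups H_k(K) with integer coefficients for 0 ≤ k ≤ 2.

Take the total order v_0 < v_1 < v_2 < v_3 < v_4 < v_5 on the vertex set. Then K (dimension 2) consists of the simplices:

  0-simplices (6): [v_0], [v_1], [v_2], [v_3], [v_4], [v_5]
  1-simplices (12): [v_0,v_1], [v_0,v_2], [v_0,v_4], [v_0,v_5], [v_1,v_2], [v_1,v_3], [v_1,v_4], [v_1,v_5], [v_2,v_3], [v_2,v_4], [v_2,v_5], [v_3,v_5]
  2-simplices (6): [v_0,v_1,v_4], [v_0,v_1,v_5], [v_0,v_2,v_5], [v_1,v_2,v_3], [v_1,v_2,v_4], [v_2,v_3,v_5]

so the chain groups are C_0 ≅ Z^6, C_1 ≅ Z^12, C_2 ≅ Z^6.

∂_1: C_1 → C_0 is given by ∂[p,q] = [q] − [p].
The 6×12 boundary matrix has rank 5 and Smith normal form diag(1,1,1,1,1).

The boundary map ∂_2: C_2 → C_1 sends each 2-simplex [p,q,r] to [q,r] − [p,r] + [p,q]. For instance
  ∂[v_1,v_2,v_3] = [v_2,v_3] − [v_1,v_3] + [v_1,v_2],
  ∂[v_0,v_1,v_5] = [v_1,v_5] − [v_0,v_5] + [v_0,v_1].
The resulting 12×6 matrix has rank 6, and its Smith normal form has invariant factors (1,1,1,1,1,1).

From H_k ≅ ker(∂_k) / im(∂_{k+1}) we obtain:

  H_0: rank C_0 − rank ∂_1 = 6 − 5 = 1, and the invariant factors of ∂_1 are all 1, so H_0 = Z.
  H_1: rank ker ∂_1 − rank ∂_2 = (12 − 5) − 6 = 1, and the invariant factors of ∂_2 are all 1, so H_1 = Z.
  H_2: rank ker ∂_2 − rank ∂_3 = (6 − 6) − 0 = 0, and there is no ∂_3, so H_2 = 0.

(K is a triangulation of the cylinder S^1 x I.)

H_0 = Z,  H_1 = Z,  H_2 = 0.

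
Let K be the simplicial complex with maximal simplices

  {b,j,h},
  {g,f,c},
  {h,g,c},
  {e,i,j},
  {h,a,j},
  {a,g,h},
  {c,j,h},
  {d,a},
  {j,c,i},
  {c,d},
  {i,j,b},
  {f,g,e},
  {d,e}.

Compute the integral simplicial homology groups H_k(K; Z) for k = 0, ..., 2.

H_0 ≅ Z,  H_1 ≅ Z^3,  H_2 = 0.

Order the vertices as a < b < c < d < e < f < g < h < i < j. Listing each simplex with vertices in this order, K has dimension 2 with simplices:

  0-simplices (10): a, b, c, d, e, f, g, h, i, j
  1-simplices (22): ad, ag, ah, aj, bh, bi, bj, cd, cf, cg, ch, ci, cj, de, ef, eg, ei, ej, fg, gh, hj, ij
  2-simplices (10): agh, ahj, bhj, bij, cfg, cgh, chj, cij, efg, eij

Hence C_0 ≅ Z^10, C_1 ≅ Z^22, C_2 ≅ Z^10.

The boundary map ∂_1: C_1 → C_0 is given by ∂[p,q] = [q] − [p].
As a 10×22 matrix over Z this has rank 9, with invariant factors (1,1,1,1,1,1,1,1,1).

∂_2: C_2 → C_1 acts by ∂[p,q,r] = [q,r] − [p,r] + [p,q]. For instance
  ∂ahj = hj − aj + ah,
  ∂bij = ij − bj + bi.
The 22×10 boundary matrix has rank 10 and Smith normal form diag(1,1,1,1,1,1,1,1,1,1).

Now H_k = ker ∂_k / im ∂_{k+1}, so:

  H_0: rank C_0 − rank ∂_1 = 10 − 9 = 1, and the invariant factors of ∂_1 are all 1, so H_0 = Z.
  H_1: rank ker ∂_1 − rank ∂_2 = (22 − 9) − 10 = 3, and the invariant factors of ∂_2 are all 1, so H_1 = Z^3.
  H_2: rank ker ∂_2 − rank ∂_3 = (10 − 10) − 0 = 0, and there is no ∂_3, so H_2 = 0.

As a check, the Euler characteristic is 10 − 22 + 10 = -2, which agrees with 1 − 3 + 0 = -2.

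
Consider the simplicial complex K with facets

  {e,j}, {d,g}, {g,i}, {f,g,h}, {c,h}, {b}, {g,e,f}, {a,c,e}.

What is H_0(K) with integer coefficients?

H_0 = Z^2.

Fix the vertex order a < b < c < d < e < f < g < h < i < j and write every simplex with vertices in increasing order. Then dim K = 2 and the simplices of K are:

  0-simplices (10): a, b, c, d, e, f, g, h, i, j
  1-simplices (12): ac, ae, ce, ch, dg, ef, eg, ej, fg, fh, gh, gi
  2-simplices (3): ace, efg, fgh

so the chain groups are C_0 ≅ Z^10, C_1 ≅ Z^12, C_2 ≅ Z^3.

∂_1: C_1 → C_0 is given by ∂[p,q] = [q] − [p]. For instance
  ∂dg = g − d.
The 10×12 boundary matrix has rank 8 and Smith normal form diag(1,1,1,1,1,1,1,1).

Boundary ∂_2: C_2 → C_1 maps a triangle to the signed sum of its edges. For instance
  ∂efg = fg − eg + ef,
  ∂ace = ce − ae + ac.
As a 12×3 matrix over Z this has rank 3, with invariant factors (1,1,1).

From H_k ≅ ker(∂_k) / im(∂_{k+1}) we obtain:

  H_0: rank C_0 − rank ∂_1 = 10 − 8 = 2, and the invariant factors of ∂_1 are all 1, so H_0 ≅ Z^2.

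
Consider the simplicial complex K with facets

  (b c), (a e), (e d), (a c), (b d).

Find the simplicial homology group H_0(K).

We work with the vertex ordering a < b < c < d < e. The simplices of K, each written with vertices in increasing order, are:

  0-simplices (5): a, b, c, d, e
  1-simplices (5): ac, ae, bc, bd, de

so the chain groups are C_0 ≅ Z^5, C_1 ≅ Z^5.

∂_1: C_1 → C_0 sends each edge [p,q] (with p < q) to q − p.
As a 5×5 matrix over Z this has rank 4, with invariant factors (1,1,1,1).

Now H_k = ker ∂_k / im ∂_{k+1}, so:

  H_0: rank C_0 − rank ∂_1 = 5 − 4 = 1, and the invariant factors of ∂_1 are all 1, so H_0 ≅ Z.

H_0 ≅ Z.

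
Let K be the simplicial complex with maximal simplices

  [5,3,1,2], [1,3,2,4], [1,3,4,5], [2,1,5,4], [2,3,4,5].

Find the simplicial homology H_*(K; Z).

Fix the vertex order 1 < 2 < 3 < 4 < 5 and write every simplex with vertices in increasing order. Then dim K = 3 and the simplices of K are:

  0-simplices (5): [1], [2], [3], [4], [5]
  1-simplices (10): [1,2], [1,3], [1,4], [1,5], [2,3], [2,4], [2,5], [3,4], [3,5], [4,5]
  2-simplices (10): [1,2,3], [1,2,4], [1,2,5], [1,3,4], [1,3,5], [1,4,5], [2,3,4], [2,3,5], [2,4,5], [3,4,5]
  3-simplices (5): [1,2,3,4], [1,2,3,5], [1,2,4,5], [1,3,4,5], [2,3,4,5]

giving chain groups C_0 ≅ Z^5, C_1 ≅ Z^10, C_2 ≅ Z^10, C_3 ≅ Z^5.

The boundary map ∂_1: C_1 → C_0 is given by ∂[p,q] = [q] − [p]. For instance
  ∂[2,4] = [4] − [2].
This gives a 5×10 integer matrix of rank 4; reducing to Smith normal form yields diagonal entries (1,1,1,1).

Boundary ∂_2: C_2 → C_1 acts by ∂[p,q,r] = [q,r] − [p,r] + [p,q]. For instance
  ∂[1,2,4] = [2,4] − [1,4] + [1,2],
  ∂[2,3,5] = [3,5] − [2,5] + [2,3].
The resulting 10×10 matrix has rank 6, and its Smith normal form has invariant factors (1,1,1,1,1,1).

Boundary ∂_3: C_3 → C_2 sends each 3-simplex σ to the alternating sum Σ_i (−1)^i (σ with its i-th vertex removed). For instance
  ∂[1,3,4,5] = [3,4,5] − [1,4,5] + [1,3,5] − [1,3,4],
  ∂[1,2,3,4] = [2,3,4] − [1,3,4] + [1,2,4] − [1,2,3].
This gives a 10×5 integer matrix of rank 4; reducing to Smith normal form yields diagonal entries (1,1,1,1).

From H_k ≅ ker(∂_k) / im(∂_{k+1}) we obtain:

  H_0: rank C_0 − rank ∂_1 = 5 − 4 = 1, and the invariant factors of ∂_1 are all 1, so H_0 ≅ Z.
  H_1: rank ker ∂_1 − rank ∂_2 = (10 − 4) − 6 = 0, and the invariant factors of ∂_2 are all 1, so H_1 ≅ 0.
  H_2: rank ker ∂_2 − rank ∂_3 = (10 − 6) − 4 = 0, and the invariant factors of ∂_3 are all 1, so H_2 ≅ 0.
  H_3: rank ker ∂_3 − rank ∂_4 = (5 − 4) − 0 = 1, and there is no ∂_4, so H_3 ≅ Z.

(K is a triangulation of the 3-sphere S^3.)

H_0 ≅ Z,  H_1 = 0,  H_2 = 0,  H_3 ≅ Z.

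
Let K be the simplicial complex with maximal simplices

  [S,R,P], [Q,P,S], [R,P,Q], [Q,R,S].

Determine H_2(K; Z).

We work with the vertex ordering P < Q < R < S. The simplices of K, each written with vertices in increasing order, are:

  0-simplices (4): P, Q, R, S
  1-simplices (6): PQ, PR, PS, QR, QS, RS
  2-simplices (4): PQR, PQS, PRS, QRS

giving chain groups C_0 ≅ Z^4, C_1 ≅ Z^6, C_2 ≅ Z^4.

∂_1: C_1 → C_0 maps an edge to its endpoints' difference, ∂[p,q] = q − p.
The 4×6 boundary matrix has rank 3 and Smith normal form diag(1,1,1).

The boundary map ∂_2: C_2 → C_1 maps a triangle to the signed sum of its edges. For instance
  ∂PRS = RS − PS + PR,
  ∂QRS = RS − QS + QR.
The resulting 6×4 matrix has rank 3, and its Smith normal form has invariant factors (1,1,1).

Reading off H_k = ker ∂_k / im ∂_{k+1}:

  H_2: rank ker ∂_2 − rank ∂_3 = (4 − 3) − 0 = 1, and there is no ∂_3, so H_2 ≅ Z.

H_2 = Z.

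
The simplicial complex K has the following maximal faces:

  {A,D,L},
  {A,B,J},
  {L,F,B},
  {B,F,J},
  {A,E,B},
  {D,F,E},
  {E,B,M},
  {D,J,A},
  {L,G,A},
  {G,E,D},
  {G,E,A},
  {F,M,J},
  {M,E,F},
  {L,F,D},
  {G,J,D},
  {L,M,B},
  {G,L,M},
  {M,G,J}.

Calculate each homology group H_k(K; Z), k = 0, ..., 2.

Order the vertices as A < B < D < E < F < G < J < L < M. Listing each simplex with vertices in this order, K has dimension 2 with simplices:

  0-simplices (9): A, B, D, E, F, G, J, L, M
  1-simplices (27): AB, AD, AE, AG, AJ, AL, BE, BF, BJ, BL, BM, DE, DF, DG, DJ, DL, EF, EG, EM, FJ, FL, FM, GJ, GL, GM, JM, LM
  2-simplices (18): ABE, ABJ, ADJ, ADL, AEG, AGL, BEM, BFJ, BFL, BLM, DEF, DEG, DFL, DGJ, EFM, FJM, GJM, GLM

Hence C_0 ≅ Z^9, C_1 ≅ Z^27, C_2 ≅ Z^18.

Boundary ∂_1: C_1 → C_0 maps an edge to its endpoints' difference, ∂[p,q] = q − p. For instance
  ∂DF = F − D.
The resulting 9×27 matrix has rank 8, and its Smith normal form has invariant factors (1,1,1,1,1,1,1,1).

The boundary map ∂_2: C_2 → C_1 sends each 2-simplex [p,q,r] to [q,r] − [p,r] + [p,q]. For instance
  ∂BLM = LM − BM + BL,
  ∂GLM = LM − GM + GL.
As a 27×18 matrix over Z this has rank 18, with invariant factors (1,1,1,1,1,1,1,1,1,1,1,1,1,1,1,1,1,2).

Computing H_k = (kernel of ∂_k) / (image of ∂_{k+1}):

  H_0: rank C_0 − rank ∂_1 = 9 − 8 = 1, and the invariant factors of ∂_1 are all 1, so H_0 = Z.
  H_1: rank ker ∂_1 − rank ∂_2 = (27 − 8) − 18 = 1, and ∂_2 has invariant factor 2 > 1, so H_1 = Z ⊕ Z/2Z.
  H_2: rank ker ∂_2 − rank ∂_3 = (18 − 18) − 0 = 0, and there is no ∂_3, so H_2 = 0.

H_0 ≅ Z,  H_1 ≅ Z ⊕ Z/2Z,  H_2 = 0.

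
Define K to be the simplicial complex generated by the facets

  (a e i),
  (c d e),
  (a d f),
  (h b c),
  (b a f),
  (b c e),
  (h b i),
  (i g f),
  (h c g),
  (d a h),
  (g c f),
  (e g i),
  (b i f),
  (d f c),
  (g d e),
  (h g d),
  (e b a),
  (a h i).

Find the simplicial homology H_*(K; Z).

H_0 ≅ Z,  H_1 ≅ Z ⊕ Z/2Z,  H_2 = 0.

Take the total order a < b < c < d < e < f < g < h < i on the vertex set. Then K (dimension 2) consists of the simplices:

  0-simplices (9): a, b, c, d, e, f, g, h, i
  1-simplices (27): ab, ad, ae, af, ah, ai, bc, be, bf, bh, bi, cd, ce, cf, cg, ch, de, df, dg, dh, eg, ei, fg, fi, gh, gi, hi
  2-simplices (18): abe, abf, adf, adh, aei, ahi, bce, bch, bfi, bhi, cde, cdf, cfg, cgh, deg, dgh, egi, fgi

Hence C_0 ≅ Z^9, C_1 ≅ Z^27, C_2 ≅ Z^18.

∂_1: C_1 → C_0 maps an edge to its endpoints' difference, ∂[p,q] = q − p.
This gives a 9×27 integer matrix of rank 8; reducing to Smith normal form yields diagonal entries (1,1,1,1,1,1,1,1).

The boundary map ∂_2: C_2 → C_1 maps a triangle to the signed sum of its edges. For instance
  ∂cde = de − ce + cd,
  ∂bfi = fi − bi + bf.
The 27×18 boundary matrix has rank 18 and Smith normal form diag(1,1,1,1,1,1,1,1,1,1,1,1,1,1,1,1,1,2).

Computing H_k = (kernel of ∂_k) / (image of ∂_{k+1}):

  H_0: rank C_0 − rank ∂_1 = 9 − 8 = 1, and the invariant factors of ∂_1 are all 1, so H_0 = Z.
  H_1: rank ker ∂_1 − rank ∂_2 = (27 − 8) − 18 = 1, and ∂_2 has invariant factor 2 > 1, so H_1 = Z ⊕ Z/2Z.
  H_2: rank ker ∂_2 − rank ∂_3 = (18 − 18) − 0 = 0, and there is no ∂_3, so H_2 = 0.

(K is a triangulation of the Klein bottle.)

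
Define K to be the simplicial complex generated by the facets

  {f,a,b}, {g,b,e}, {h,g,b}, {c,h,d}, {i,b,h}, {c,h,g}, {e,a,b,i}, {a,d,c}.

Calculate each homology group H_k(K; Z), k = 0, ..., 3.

H_0 = Z,  H_1 = Z,  H_2 = 0,  H_3 = 0.

K has 9 vertices, 19 edges, 11 triangles, 1 3-simplex.
rank ∂_0 = 0, rank ∂_1 = 8 ⇒ b_0 = 9 − 0 − 8 = 1; all invariant factors of ∂_1 are 1 so no torsion. So H_0 = Z.
rank ∂_1 = 8, rank ∂_2 = 10 ⇒ b_1 = 19 − 8 − 10 = 1; all invariant factors of ∂_2 are 1 so no torsion. So H_1 = Z.
rank ∂_2 = 10, rank ∂_3 = 1 ⇒ b_2 = 11 − 10 − 1 = 0; all invariant factors of ∂_3 are 1 so no torsion. So H_2 = 0.
rank ∂_3 = 1, rank ∂_4 = 0 ⇒ b_3 = 1 − 1 − 0 = 0. So H_3 = 0.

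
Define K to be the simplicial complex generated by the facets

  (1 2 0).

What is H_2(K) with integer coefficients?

We work with the vertex ordering 0 < 1 < 2. The simplices of K, each written with vertices in increasing order, are:

  0-simplices (3): [0], [1], [2]
  1-simplices (3): [0,1], [0,2], [1,2]
  2-simplices (1): [0,1,2]

giving chain groups C_0 ≅ Z^3, C_1 ≅ Z^3, C_2 ≅ Z^1.

∂_1: C_1 → C_0 maps an edge to its endpoints' difference, ∂[p,q] = q − p.
The 3×3 boundary matrix has rank 2 and Smith normal form diag(1,1).

Boundary ∂_2: C_2 → C_1 maps a triangle to the signed sum of its edges. For instance
  ∂[0,1,2] = [1,2] − [0,2] + [0,1].
The resulting 3×1 matrix has rank 1, and its Smith normal form has invariant factors (1).

Computing H_k = (kernel of ∂_k) / (image of ∂_{k+1}):

  H_2: rank ker ∂_2 − rank ∂_3 = (1 − 1) − 0 = 0, and there is no ∂_3, so H_2 ≅ 0.

H_2 = 0.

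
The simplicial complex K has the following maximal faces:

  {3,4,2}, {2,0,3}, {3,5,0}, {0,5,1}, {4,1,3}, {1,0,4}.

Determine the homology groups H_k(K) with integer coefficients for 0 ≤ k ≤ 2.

Take the total order 0 < 1 < 2 < 3 < 4 < 5 on the vertex set. Then K (dimension 2) consists of the simplices:

  0-simplices (6): [0], [1], [2], [3], [4], [5]
  1-simplices (12): [0,1], [0,2], [0,3], [0,4], [0,5], [1,3], [1,4], [1,5], [2,3], [2,4], [3,4], [3,5]
  2-simplices (6): [0,1,4], [0,1,5], [0,2,3], [0,3,5], [1,3,4], [2,3,4]

Hence C_0 ≅ Z^6, C_1 ≅ Z^12, C_2 ≅ Z^6.

The boundary map ∂_1: C_1 → C_0 sends each edge [p,q] (with p < q) to q − p. For instance
  ∂[0,4] = [4] − [0].
The 6×12 boundary matrix has rank 5 and Smith normal form diag(1,1,1,1,1).

The boundary map ∂_2: C_2 → C_1 acts by ∂[p,q,r] = [q,r] − [p,r] + [p,q]. For instance
  ∂[2,3,4] = [3,4] − [2,4] + [2,3],
  ∂[0,2,3] = [2,3] − [0,3] + [0,2].
The resulting 12×6 matrix has rank 6, and its Smith normal form has invariant factors (1,1,1,1,1,1).

From H_k ≅ ker(∂_k) / im(∂_{k+1}) we obtain:

  H_0: rank C_0 − rank ∂_1 = 6 − 5 = 1, and the invariant factors of ∂_1 are all 1, so H_0 = Z.
  H_1: rank ker ∂_1 − rank ∂_2 = (12 − 5) − 6 = 1, and the invariant factors of ∂_2 are all 1, so H_1 = Z.
  H_2: rank ker ∂_2 − rank ∂_3 = (6 − 6) − 0 = 0, and there is no ∂_3, so H_2 = 0.

As a check, the Euler characteristic is 6 − 12 + 6 = 0, which agrees with 1 − 1 + 0 = 0.
(K is a triangulation of the cylinder S^1 x I.)

H_0 ≅ Z,  H_1 ≅ Z,  H_2 = 0.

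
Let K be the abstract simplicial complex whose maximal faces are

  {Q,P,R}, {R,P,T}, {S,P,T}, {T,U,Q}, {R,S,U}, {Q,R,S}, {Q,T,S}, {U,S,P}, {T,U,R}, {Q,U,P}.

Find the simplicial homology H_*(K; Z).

Order the vertices as P < Q < R < S < T < U. Listing each simplex with vertices in this order, K has dimension 2 with simplices:

  0-simplices (6): P, Q, R, S, T, U
  1-simplices (15): PQ, PR, PS, PT, PU, QR, QS, QT, QU, RS, RT, RU, ST, SU, TU
  2-simplices (10): PQR, PQU, PRT, PST, PSU, QRS, QST, QTU, RSU, RTU

giving chain groups C_0 ≅ Z^6, C_1 ≅ Z^15, C_2 ≅ Z^10.

∂_1: C_1 → C_0 sends each edge [p,q] (with p < q) to q − p. For instance
  ∂PR = R − P.
As a 6×15 matrix over Z this has rank 5, with invariant factors (1,1,1,1,1).

∂_2: C_2 → C_1 maps a triangle to the signed sum of its edges. For instance
  ∂QRS = RS − QS + QR,
  ∂RSU = SU − RU + RS.
This gives a 15×10 integer matrix of rank 10; reducing to Smith normal form yields diagonal entries (1,1,1,1,1,1,1,1,1,2).

Now H_k = ker ∂_k / im ∂_{k+1}, so:

  H_0: rank C_0 − rank ∂_1 = 6 − 5 = 1, and the invariant factors of ∂_1 are all 1, so H_0 = Z.
  H_1: rank ker ∂_1 − rank ∂_2 = (15 − 5) − 10 = 0, and ∂_2 has invariant factor 2 > 1, so H_1 = Z_2.
  H_2: rank ker ∂_2 − rank ∂_3 = (10 − 10) − 0 = 0, and there is no ∂_3, so H_2 = 0.

H_0 = Z,  H_1 = Z_2,  H_2 = 0.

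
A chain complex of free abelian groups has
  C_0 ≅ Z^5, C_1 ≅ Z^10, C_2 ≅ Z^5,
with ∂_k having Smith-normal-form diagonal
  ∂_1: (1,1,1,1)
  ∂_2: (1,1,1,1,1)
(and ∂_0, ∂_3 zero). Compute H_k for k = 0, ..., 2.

H_0: b_0 = 5 − 0 − 4 = 1; torsion from ∂_1 factors > 1: none. So H_0 = Z.
H_1: b_1 = 10 − 4 − 5 = 1; torsion from ∂_2 factors > 1: none. So H_1 = Z.
H_2: b_2 = 5 − 5 − 0 = 0; torsion from ∂_3 factors > 1: none. So H_2 = 0.

H_0 = Z,  H_1 = Z,  H_2 = 0.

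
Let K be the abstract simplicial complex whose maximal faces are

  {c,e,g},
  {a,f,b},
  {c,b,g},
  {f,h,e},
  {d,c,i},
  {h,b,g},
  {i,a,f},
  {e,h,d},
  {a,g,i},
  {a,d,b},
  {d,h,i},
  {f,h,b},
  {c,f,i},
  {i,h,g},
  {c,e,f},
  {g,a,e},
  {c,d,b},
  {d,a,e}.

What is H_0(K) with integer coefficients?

We work with the vertex ordering a < b < c < d < e < f < g < h < i. The simplices of K, each written with vertices in increasing order, are:

  0-simplices (9): a, b, c, d, e, f, g, h, i
  1-simplices (27): ab, ad, ae, af, ag, ai, bc, bd, bf, bg, bh, cd, ce, cf, cg, ci, de, dh, di, ef, eg, eh, fh, fi, gh, gi, hi
  2-simplices (18): abd, abf, ade, aeg, afi, agi, bcd, bcg, bfh, bgh, cdi, cef, ceg, cfi, deh, dhi, efh, ghi

so the chain groups are C_0 ≅ Z^9, C_1 ≅ Z^27, C_2 ≅ Z^18.

Boundary ∂_1: C_1 → C_0 is given by ∂[p,q] = [q] − [p]. For instance
  ∂ce = e − c.
The resulting 9×27 matrix has rank 8, and its Smith normal form has invariant factors (1,1,1,1,1,1,1,1).

Boundary ∂_2: C_2 → C_1 maps a triangle to the signed sum of its edges. For instance
  ∂ceg = eg − cg + ce,
  ∂bfh = fh − bh + bf.
As a 27×18 matrix over Z this has rank 17, with invariant factors (1,1,1,1,1,1,1,1,1,1,1,1,1,1,1,1,1).

Computing H_k = (kernel of ∂_k) / (image of ∂_{k+1}):

  H_0: rank C_0 − rank ∂_1 = 9 − 8 = 1, and the invariant factors of ∂_1 are all 1, so H_0 ≅ Z.

(K is a triangulation of the torus T^2.)

H_0 = Z.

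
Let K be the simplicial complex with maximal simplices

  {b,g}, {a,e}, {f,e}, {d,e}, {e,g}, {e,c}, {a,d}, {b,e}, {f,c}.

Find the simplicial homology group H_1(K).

H_1 ≅ Z^3.

Fix the vertex order a < b < c < d < e < f < g and write every simplex with vertices in increasing order. Then dim K = 1 and the simplices of K are:

  0-simplices (7): a, b, c, d, e, f, g
  1-simplices (9): ad, ae, be, bg, ce, cf, de, ef, eg

giving chain groups C_0 ≅ Z^7, C_1 ≅ Z^9.

∂_1: C_1 → C_0 maps an edge to its endpoints' difference, ∂[p,q] = q − p.
The 7×9 boundary matrix has rank 6 and Smith normal form diag(1,1,1,1,1,1).

Reading off H_k = ker ∂_k / im ∂_{k+1}:

  H_1: rank ker ∂_1 − rank ∂_2 = (9 − 6) − 0 = 3, and there is no ∂_2, so H_1 ≅ Z^3.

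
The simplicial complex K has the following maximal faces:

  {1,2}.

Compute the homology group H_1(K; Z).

H_1 ≅ 0.

K has 2 vertices, 1 edge.
rank ∂_1 = 1, rank ∂_2 = 0 ⇒ b_1 = 1 − 1 − 0 = 0. So H_1 = 0.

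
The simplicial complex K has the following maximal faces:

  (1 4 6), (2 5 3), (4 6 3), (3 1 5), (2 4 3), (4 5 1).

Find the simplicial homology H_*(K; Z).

Take the total order 1 < 2 < 3 < 4 < 5 < 6 on the vertex set. Then K (dimension 2) consists of the simplices:

  0-simplices (6): [1], [2], [3], [4], [5], [6]
  1-simplices (12): [1,3], [1,4], [1,5], [1,6], [2,3], [2,4], [2,5], [3,4], [3,5], [3,6], [4,5], [4,6]
  2-simplices (6): [1,3,5], [1,4,5], [1,4,6], [2,3,4], [2,3,5], [3,4,6]

so the chain groups are C_0 ≅ Z^6, C_1 ≅ Z^12, C_2 ≅ Z^6.

The boundary map ∂_1: C_1 → C_0 sends each edge [p,q] (with p < q) to q − p. For instance
  ∂[2,4] = [4] − [2].
This gives a 6×12 integer matrix of rank 5; reducing to Smith normal form yields diagonal entries (1,1,1,1,1).

∂_2: C_2 → C_1 acts by ∂[p,q,r] = [q,r] − [p,r] + [p,q]. For instance
  ∂[1,3,5] = [3,5] − [1,5] + [1,3],
  ∂[2,3,5] = [3,5] − [2,5] + [2,3].
As a 12×6 matrix over Z this has rank 6, with invariant factors (1,1,1,1,1,1).

From H_k ≅ ker(∂_k) / im(∂_{k+1}) we obtain:

  H_0: rank C_0 − rank ∂_1 = 6 − 5 = 1, and the invariant factors of ∂_1 are all 1, so H_0 ≅ Z.
  H_1: rank ker ∂_1 − rank ∂_2 = (12 − 5) − 6 = 1, and the invariant factors of ∂_2 are all 1, so H_1 ≅ Z.
  H_2: rank ker ∂_2 − rank ∂_3 = (6 − 6) − 0 = 0, and there is no ∂_3, so H_2 ≅ 0.

As a check, the Euler characteristic is 6 − 12 + 6 = 0, which agrees with 1 − 1 + 0 = 0.

H_0 = Z,  H_1 = Z,  H_2 = 0.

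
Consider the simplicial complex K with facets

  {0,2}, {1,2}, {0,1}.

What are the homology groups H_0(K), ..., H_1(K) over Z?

H_0 ≅ Z,  H_1 ≅ Z.

Fix the vertex order 0 < 1 < 2 and write every simplex with vertices in increasing order. Then dim K = 1 and the simplices of K are:

  0-simplices (3): [0], [1], [2]
  1-simplices (3): [0,1], [0,2], [1,2]

Hence C_0 ≅ Z^3, C_1 ≅ Z^3.

∂_1: C_1 → C_0 maps an edge to its endpoints' difference, ∂[p,q] = q − p.
As a 3×3 matrix over Z this has rank 2, with invariant factors (1,1).

From H_k ≅ ker(∂_k) / im(∂_{k+1}) we obtain:

  H_0: rank C_0 − rank ∂_1 = 3 − 2 = 1, and the invariant factors of ∂_1 are all 1, so H_0 = Z.
  H_1: rank ker ∂_1 − rank ∂_2 = (3 − 2) − 0 = 1, and there is no ∂_2, so H_1 = Z.

(K is a triangulation of the circle S^1.)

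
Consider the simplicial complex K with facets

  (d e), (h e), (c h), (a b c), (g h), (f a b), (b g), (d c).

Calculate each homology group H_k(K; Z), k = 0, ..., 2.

H_0 ≅ Z,  H_1 ≅ Z^2,  H_2 = 0.

K has 8 vertices, 11 edges, 2 triangles.
rank ∂_0 = 0, rank ∂_1 = 7 ⇒ b_0 = 8 − 0 − 7 = 1; all invariant factors of ∂_1 are 1 so no torsion. So H_0 ≅ Z.
rank ∂_1 = 7, rank ∂_2 = 2 ⇒ b_1 = 11 − 7 − 2 = 2; all invariant factors of ∂_2 are 1 so no torsion. So H_1 ≅ Z^2.
rank ∂_2 = 2, rank ∂_3 = 0 ⇒ b_2 = 2 − 2 − 0 = 0. So H_2 ≅ 0.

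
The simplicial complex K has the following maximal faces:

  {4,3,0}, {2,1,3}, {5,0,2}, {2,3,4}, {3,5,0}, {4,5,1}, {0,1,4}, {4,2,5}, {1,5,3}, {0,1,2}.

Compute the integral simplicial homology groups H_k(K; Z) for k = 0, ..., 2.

H_0 = Z,  H_1 = Z/2,  H_2 = 0.

Fix the vertex order 0 < 1 < 2 < 3 < 4 < 5 and write every simplex with vertices in increasing order. Then dim K = 2 and the simplices of K are:

  0-simplices (6): [0], [1], [2], [3], [4], [5]
  1-simplices (15): [0,1], [0,2], [0,3], [0,4], [0,5], [1,2], [1,3], [1,4], [1,5], [2,3], [2,4], [2,5], [3,4], [3,5], [4,5]
  2-simplices (10): [0,1,2], [0,1,4], [0,2,5], [0,3,4], [0,3,5], [1,2,3], [1,3,5], [1,4,5], [2,3,4], [2,4,5]

giving chain groups C_0 ≅ Z^6, C_1 ≅ Z^15, C_2 ≅ Z^10.

The boundary map ∂_1: C_1 → C_0 is given by ∂[p,q] = [q] − [p].
This gives a 6×15 integer matrix of rank 5; reducing to Smith normal form yields diagonal entries (1,1,1,1,1).

The boundary map ∂_2: C_2 → C_1 sends each 2-simplex [p,q,r] to [q,r] − [p,r] + [p,q]. For instance
  ∂[1,3,5] = [3,5] − [1,5] + [1,3],
  ∂[1,4,5] = [4,5] − [1,5] + [1,4].
This gives a 15×10 integer matrix of rank 10; reducing to Smith normal form yields diagonal entries (1,1,1,1,1,1,1,1,1,2).

From H_k ≅ ker(∂_k) / im(∂_{k+1}) we obtain:

  H_0: rank C_0 − rank ∂_1 = 6 − 5 = 1, and the invariant factors of ∂_1 are all 1, so H_0 ≅ Z.
  H_1: rank ker ∂_1 − rank ∂_2 = (15 − 5) − 10 = 0, and ∂_2 has invariant factor 2 > 1, so H_1 ≅ Z/2.
  H_2: rank ker ∂_2 − rank ∂_3 = (10 − 10) − 0 = 0, and there is no ∂_3, so H_2 ≅ 0.

As a check, the Euler characteristic is 6 − 15 + 10 = 1, which agrees with 1 − 0 + 0 = 1.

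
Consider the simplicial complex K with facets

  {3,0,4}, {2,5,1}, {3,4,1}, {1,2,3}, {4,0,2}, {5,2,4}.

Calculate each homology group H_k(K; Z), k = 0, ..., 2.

Fix the vertex order 0 < 1 < 2 < 3 < 4 < 5 and write every simplex with vertices in increasing order. Then dim K = 2 and the simplices of K are:

  0-simplices (6): [0], [1], [2], [3], [4], [5]
  1-simplices (12): [0,2], [0,3], [0,4], [1,2], [1,3], [1,4], [1,5], [2,3], [2,4], [2,5], [3,4], [4,5]
  2-simplices (6): [0,2,4], [0,3,4], [1,2,3], [1,2,5], [1,3,4], [2,4,5]

Hence C_0 ≅ Z^6, C_1 ≅ Z^12, C_2 ≅ Z^6.

∂_1: C_1 → C_0 sends each edge [p,q] (with p < q) to q − p. For instance
  ∂[4,5] = [5] − [4].
This gives a 6×12 integer matrix of rank 5; reducing to Smith normal form yields diagonal entries (1,1,1,1,1).

Boundary ∂_2: C_2 → C_1 acts by ∂[p,q,r] = [q,r] − [p,r] + [p,q]. For instance
  ∂[0,2,4] = [2,4] − [0,4] + [0,2],
  ∂[0,3,4] = [3,4] − [0,4] + [0,3].
The resulting 12×6 matrix has rank 6, and its Smith normal form has invariant factors (1,1,1,1,1,1).

Reading off H_k = ker ∂_k / im ∂_{k+1}:

  H_0: rank C_0 − rank ∂_1 = 6 − 5 = 1, and the invariant factors of ∂_1 are all 1, so H_0 ≅ Z.
  H_1: rank ker ∂_1 − rank ∂_2 = (12 − 5) − 6 = 1, and the invariant factors of ∂_2 are all 1, so H_1 ≅ Z.
  H_2: rank ker ∂_2 − rank ∂_3 = (6 − 6) − 0 = 0, and there is no ∂_3, so H_2 ≅ 0.

H_0 ≅ Z,  H_1 ≅ Z,  H_2 = 0.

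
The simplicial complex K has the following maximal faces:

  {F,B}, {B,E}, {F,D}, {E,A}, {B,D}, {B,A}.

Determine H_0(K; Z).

We work with the vertex ordering A < B < D < E < F. The simplices of K, each written with vertices in increasing order, are:

  0-simplices (5): A, B, D, E, F
  1-simplices (6): AB, AE, BD, BE, BF, DF

so the chain groups are C_0 ≅ Z^5, C_1 ≅ Z^6.

Boundary ∂_1: C_1 → C_0 maps an edge to its endpoints' difference, ∂[p,q] = q − p.
This gives a 5×6 integer matrix of rank 4; reducing to Smith normal form yields diagonal entries (1,1,1,1).

Reading off H_k = ker ∂_k / im ∂_{k+1}:

  H_0: rank C_0 − rank ∂_1 = 5 − 4 = 1, and the invariant factors of ∂_1 are all 1, so H_0 ≅ Z.

H_0 = Z.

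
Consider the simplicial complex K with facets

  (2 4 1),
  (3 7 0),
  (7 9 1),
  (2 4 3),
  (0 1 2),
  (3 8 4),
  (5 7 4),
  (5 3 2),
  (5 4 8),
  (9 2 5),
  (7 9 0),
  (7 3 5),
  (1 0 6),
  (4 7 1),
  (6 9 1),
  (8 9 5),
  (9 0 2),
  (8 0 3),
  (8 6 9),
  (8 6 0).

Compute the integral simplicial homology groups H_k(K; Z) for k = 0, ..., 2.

Take the total order 0 < 1 < 2 < 3 < 4 < 5 < 6 < 7 < 8 < 9 on the vertex set. Then K (dimension 2) consists of the simplices:

  0-simplices (10): [0], [1], [2], [3], [4], [5], [6], [7], [8], [9]
  1-simplices (30): (30 of them)
  2-simplices (20): (20 of them)

so the chain groups are C_0 ≅ Z^10, C_1 ≅ Z^30, C_2 ≅ Z^20.

The boundary map ∂_1: C_1 → C_0 is given by ∂[p,q] = [q] − [p].
As a 10×30 matrix over Z this has rank 9, with invariant factors (1,1,1,1,1,1,1,1,1).

∂_2: C_2 → C_1 acts by ∂[p,q,r] = [q,r] − [p,r] + [p,q]. For instance
  ∂[0,1,2] = [1,2] − [0,2] + [0,1],
  ∂[4,5,8] = [5,8] − [4,8] + [4,5].
The resulting 30×20 matrix has rank 20, and its Smith normal form has invariant factors (1,1,1,1,1,1,1,1,1,1,1,1,1,1,1,1,1,1,1,2).

Now H_k = ker ∂_k / im ∂_{k+1}, so:

  H_0: rank C_0 − rank ∂_1 = 10 − 9 = 1, and the invariant factors of ∂_1 are all 1, so H_0 ≅ Z.
  H_1: rank ker ∂_1 − rank ∂_2 = (30 − 9) − 20 = 1, and ∂_2 has invariant factor 2 > 1, so H_1 ≅ Z ⊕ Z_2.
  H_2: rank ker ∂_2 − rank ∂_3 = (20 − 20) − 0 = 0, and there is no ∂_3, so H_2 ≅ 0.

H_0 ≅ Z,  H_1 ≅ Z ⊕ Z_2,  H_2 = 0.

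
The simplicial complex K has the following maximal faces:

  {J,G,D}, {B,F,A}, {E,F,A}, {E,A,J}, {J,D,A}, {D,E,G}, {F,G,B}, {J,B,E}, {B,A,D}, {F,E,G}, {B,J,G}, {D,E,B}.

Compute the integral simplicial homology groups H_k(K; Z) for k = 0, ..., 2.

K has 7 vertices, 18 edges, 12 triangles.
rank ∂_0 = 0, rank ∂_1 = 6 ⇒ b_0 = 7 − 0 − 6 = 1; all invariant factors of ∂_1 are 1 so no torsion. So H_0 = Z.
rank ∂_1 = 6, rank ∂_2 = 12 ⇒ b_1 = 18 − 6 − 12 = 0; ∂_2 has invariant factor(s) [2] giving torsion. So H_1 = Z/2.
rank ∂_2 = 12, rank ∂_3 = 0 ⇒ b_2 = 12 − 12 − 0 = 0. So H_2 = 0.

H_0 = Z,  H_1 = Z/2,  H_2 = 0.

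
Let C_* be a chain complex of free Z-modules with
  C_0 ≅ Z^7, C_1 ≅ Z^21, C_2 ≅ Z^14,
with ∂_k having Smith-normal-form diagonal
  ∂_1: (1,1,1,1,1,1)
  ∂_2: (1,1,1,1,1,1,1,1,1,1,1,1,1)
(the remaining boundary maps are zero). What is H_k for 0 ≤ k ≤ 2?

H_0: b_0 = 7 − 0 − 6 = 1; torsion from ∂_1 factors > 1: none. So H_0 = Z.
H_1: b_1 = 21 − 6 − 13 = 2; torsion from ∂_2 factors > 1: none. So H_1 = Z^2.
H_2: b_2 = 14 − 13 − 0 = 1; torsion from ∂_3 factors > 1: none. So H_2 = Z.

H_0 = Z,  H_1 = Z^2,  H_2 = Z.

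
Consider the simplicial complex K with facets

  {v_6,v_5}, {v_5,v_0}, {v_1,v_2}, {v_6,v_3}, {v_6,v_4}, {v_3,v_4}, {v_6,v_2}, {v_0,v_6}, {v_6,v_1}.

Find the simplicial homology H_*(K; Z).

H_0 = Z,  H_1 = Z^3.

K has 7 vertices, 9 edges.
rank ∂_0 = 0, rank ∂_1 = 6 ⇒ b_0 = 7 − 0 − 6 = 1; all invariant factors of ∂_1 are 1 so no torsion. So H_0 = Z.
rank ∂_1 = 6, rank ∂_2 = 0 ⇒ b_1 = 9 − 6 − 0 = 3. So H_1 = Z^3.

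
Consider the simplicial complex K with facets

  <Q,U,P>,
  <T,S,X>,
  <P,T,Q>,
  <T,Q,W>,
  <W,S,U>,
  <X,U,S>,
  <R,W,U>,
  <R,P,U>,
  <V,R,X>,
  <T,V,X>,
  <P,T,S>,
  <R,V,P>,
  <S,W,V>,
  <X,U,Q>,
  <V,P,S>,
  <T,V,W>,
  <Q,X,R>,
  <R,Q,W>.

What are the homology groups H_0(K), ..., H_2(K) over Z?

Order the vertices as P < Q < R < S < T < U < V < W < X. Listing each simplex with vertices in this order, K has dimension 2 with simplices:

  0-simplices (9): P, Q, R, S, T, U, V, W, X
  1-simplices (27): PQ, PR, PS, PT, PU, PV, QR, QT, QU, QW, QX, RU, RV, RW, RX, ST, SU, SV, SW, SX, TV, TW, TX, UW, UX, VW, VX
  2-simplices (18): PQT, PQU, PRU, PRV, PST, PSV, QRW, QRX, QTW, QUX, RUW, RVX, STX, SUW, SUX, SVW, TVW, TVX

so the chain groups are C_0 ≅ Z^9, C_1 ≅ Z^27, C_2 ≅ Z^18.

The boundary map ∂_1: C_1 → C_0 maps an edge to its endpoints' difference, ∂[p,q] = q − p. For instance
  ∂QW = W − Q.
The resulting 9×27 matrix has rank 8, and its Smith normal form has invariant factors (1,1,1,1,1,1,1,1).

∂_2: C_2 → C_1 sends each 2-simplex [p,q,r] to [q,r] − [p,r] + [p,q]. For instance
  ∂QRX = RX − QX + QR,
  ∂QTW = TW − QW + QT.
This gives a 27×18 integer matrix of rank 18; reducing to Smith normal form yields diagonal entries (1,1,1,1,1,1,1,1,1,1,1,1,1,1,1,1,1,2).

From H_k ≅ ker(∂_k) / im(∂_{k+1}) we obtain:

  H_0: rank C_0 − rank ∂_1 = 9 − 8 = 1, and the invariant factors of ∂_1 are all 1, so H_0 = Z.
  H_1: rank ker ∂_1 − rank ∂_2 = (27 − 8) − 18 = 1, and ∂_2 has invariant factor 2 > 1, so H_1 = Z ⊕ Z/2Z.
  H_2: rank ker ∂_2 − rank ∂_3 = (18 − 18) − 0 = 0, and there is no ∂_3, so H_2 = 0.

(K is a triangulation of the Klein bottle.)

H_0 = Z,  H_1 = Z ⊕ Z/2Z,  H_2 = 0.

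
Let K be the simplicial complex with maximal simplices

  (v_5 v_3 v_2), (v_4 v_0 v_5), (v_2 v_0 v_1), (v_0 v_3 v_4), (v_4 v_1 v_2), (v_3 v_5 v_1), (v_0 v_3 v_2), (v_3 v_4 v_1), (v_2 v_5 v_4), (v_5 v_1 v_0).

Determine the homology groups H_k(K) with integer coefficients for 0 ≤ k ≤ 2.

Take the total order v_0 < v_1 < v_2 < v_3 < v_4 < v_5 on the vertex set. Then K (dimension 2) consists of the simplices:

  0-simplices (6): [v_0], [v_1], [v_2], [v_3], [v_4], [v_5]
  1-simplices (15): (15 of them)
  2-simplices (10): [v_0,v_1,v_2], [v_0,v_1,v_5], [v_0,v_2,v_3], [v_0,v_3,v_4], [v_0,v_4,v_5], [v_1,v_2,v_4], [v_1,v_3,v_4], [v_1,v_3,v_5], [v_2,v_3,v_5], [v_2,v_4,v_5]

giving chain groups C_0 ≅ Z^6, C_1 ≅ Z^15, C_2 ≅ Z^10.

Boundary ∂_1: C_1 → C_0 sends each edge [p,q] (with p < q) to q − p. For instance
  ∂[v_1,v_2] = [v_2] − [v_1].
This gives a 6×15 integer matrix of rank 5; reducing to Smith normal form yields diagonal entries (1,1,1,1,1).

∂_2: C_2 → C_1 maps a triangle to the signed sum of its edges. For instance
  ∂[v_1,v_3,v_5] = [v_3,v_5] − [v_1,v_5] + [v_1,v_3],
  ∂[v_0,v_1,v_5] = [v_1,v_5] − [v_0,v_5] + [v_0,v_1].
As a 15×10 matrix over Z this has rank 10, with invariant factors (1,1,1,1,1,1,1,1,1,2).

Computing H_k = (kernel of ∂_k) / (image of ∂_{k+1}):

  H_0: rank C_0 − rank ∂_1 = 6 − 5 = 1, and the invariant factors of ∂_1 are all 1, so H_0 ≅ Z.
  H_1: rank ker ∂_1 − rank ∂_2 = (15 − 5) − 10 = 0, and ∂_2 has invariant factor 2 > 1, so H_1 ≅ Z/2.
  H_2: rank ker ∂_2 − rank ∂_3 = (10 − 10) − 0 = 0, and there is no ∂_3, so H_2 ≅ 0.

As a check, the Euler characteristic is 6 − 15 + 10 = 1, which agrees with 1 − 0 + 0 = 1.
(K is a triangulation of the real projective plane RP^2.)

H_0 = Z,  H_1 = Z/2,  H_2 = 0.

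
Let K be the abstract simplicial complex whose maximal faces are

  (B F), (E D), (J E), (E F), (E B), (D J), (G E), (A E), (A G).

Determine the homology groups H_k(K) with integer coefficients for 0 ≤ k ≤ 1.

H_0 ≅ Z,  H_1 ≅ Z^3.

Take the total order A < B < D < E < F < G < J on the vertex set. Then K (dimension 1) consists of the simplices:

  0-simplices (7): A, B, D, E, F, G, J
  1-simplices (9): AE, AG, BE, BF, DE, DJ, EF, EG, EJ

Hence C_0 ≅ Z^7, C_1 ≅ Z^9.

Boundary ∂_1: C_1 → C_0 is given by ∂[p,q] = [q] − [p].
The 7×9 boundary matrix has rank 6 and Smith normal form diag(1,1,1,1,1,1).

Reading off H_k = ker ∂_k / im ∂_{k+1}:

  H_0: rank C_0 − rank ∂_1 = 7 − 6 = 1, and the invariant factors of ∂_1 are all 1, so H_0 ≅ Z.
  H_1: rank ker ∂_1 − rank ∂_2 = (9 − 6) − 0 = 3, and there is no ∂_2, so H_1 ≅ Z^3.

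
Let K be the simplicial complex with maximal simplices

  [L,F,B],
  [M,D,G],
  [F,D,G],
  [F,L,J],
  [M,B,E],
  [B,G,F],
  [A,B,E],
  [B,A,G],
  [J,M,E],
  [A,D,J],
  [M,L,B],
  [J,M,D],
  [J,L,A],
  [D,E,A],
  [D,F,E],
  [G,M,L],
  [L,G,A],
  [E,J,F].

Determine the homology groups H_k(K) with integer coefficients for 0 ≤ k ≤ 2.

H_0 = Z,  H_1 = Z ⊕ Z_2,  H_2 = 0.

Order the vertices as A < B < D < E < F < G < J < L < M. Listing each simplex with vertices in this order, K has dimension 2 with simplices:

  0-simplices (9): A, B, D, E, F, G, J, L, M
  1-simplices (27): AB, AD, AE, AG, AJ, AL, BE, BF, BG, BL, BM, DE, DF, DG, DJ, DM, EF, EJ, EM, FG, FJ, FL, GL, GM, JL, JM, LM
  2-simplices (18): ABE, ABG, ADE, ADJ, AGL, AJL, BEM, BFG, BFL, BLM, DEF, DFG, DGM, DJM, EFJ, EJM, FJL, GLM

giving chain groups C_0 ≅ Z^9, C_1 ≅ Z^27, C_2 ≅ Z^18.

Boundary ∂_1: C_1 → C_0 maps an edge to its endpoints' difference, ∂[p,q] = q − p.
As a 9×27 matrix over Z this has rank 8, with invariant factors (1,1,1,1,1,1,1,1).

Boundary ∂_2: C_2 → C_1 sends each 2-simplex [p,q,r] to [q,r] − [p,r] + [p,q]. For instance
  ∂DFG = FG − DG + DF,
  ∂AJL = JL − AL + AJ.
The resulting 27×18 matrix has rank 18, and its Smith normal form has invariant factors (1,1,1,1,1,1,1,1,1,1,1,1,1,1,1,1,1,2).

Reading off H_k = ker ∂_k / im ∂_{k+1}:

  H_0: rank C_0 − rank ∂_1 = 9 − 8 = 1, and the invariant factors of ∂_1 are all 1, so H_0 ≅ Z.
  H_1: rank ker ∂_1 − rank ∂_2 = (27 − 8) − 18 = 1, and ∂_2 has invariant factor 2 > 1, so H_1 ≅ Z ⊕ Z_2.
  H_2: rank ker ∂_2 − rank ∂_3 = (18 − 18) − 0 = 0, and there is no ∂_3, so H_2 ≅ 0.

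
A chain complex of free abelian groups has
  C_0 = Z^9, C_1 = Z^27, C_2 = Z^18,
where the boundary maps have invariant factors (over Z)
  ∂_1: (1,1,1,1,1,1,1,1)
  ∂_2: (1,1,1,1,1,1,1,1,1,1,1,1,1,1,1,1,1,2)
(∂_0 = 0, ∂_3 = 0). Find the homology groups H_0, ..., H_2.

H_0: b_0 = 9 − 0 − 8 = 1; torsion from ∂_1 factors > 1: none. So H_0 ≅ Z.
H_1: b_1 = 27 − 8 − 18 = 1; torsion from ∂_2 factors > 1: [2]. So H_1 ≅ Z ⊕ Z/2.
H_2: b_2 = 18 − 18 − 0 = 0; torsion from ∂_3 factors > 1: none. So H_2 ≅ 0.

H_0 ≅ Z,  H_1 ≅ Z ⊕ Z/2,  H_2 = 0.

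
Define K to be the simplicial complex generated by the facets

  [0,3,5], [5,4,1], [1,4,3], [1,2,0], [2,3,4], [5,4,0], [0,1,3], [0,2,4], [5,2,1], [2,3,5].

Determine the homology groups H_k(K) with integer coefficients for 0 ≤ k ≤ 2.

H_0 = Z,  H_1 = Z/2Z,  H_2 = 0.

Fix the vertex order 0 < 1 < 2 < 3 < 4 < 5 and write every simplex with vertices in increasing order. Then dim K = 2 and the simplices of K are:

  0-simplices (6): [0], [1], [2], [3], [4], [5]
  1-simplices (15): [0,1], [0,2], [0,3], [0,4], [0,5], [1,2], [1,3], [1,4], [1,5], [2,3], [2,4], [2,5], [3,4], [3,5], [4,5]
  2-simplices (10): [0,1,2], [0,1,3], [0,2,4], [0,3,5], [0,4,5], [1,2,5], [1,3,4], [1,4,5], [2,3,4], [2,3,5]

so the chain groups are C_0 ≅ Z^6, C_1 ≅ Z^15, C_2 ≅ Z^10.

Boundary ∂_1: C_1 → C_0 is given by ∂[p,q] = [q] − [p]. For instance
  ∂[2,3] = [3] − [2].
The 6×15 boundary matrix has rank 5 and Smith normal form diag(1,1,1,1,1).

∂_2: C_2 → C_1 maps a triangle to the signed sum of its edges. For instance
  ∂[2,3,4] = [3,4] − [2,4] + [2,3],
  ∂[0,1,2] = [1,2] − [0,2] + [0,1].
As a 15×10 matrix over Z this has rank 10, with invariant factors (1,1,1,1,1,1,1,1,1,2).

From H_k ≅ ker(∂_k) / im(∂_{k+1}) we obtain:

  H_0: rank C_0 − rank ∂_1 = 6 − 5 = 1, and the invariant factors of ∂_1 are all 1, so H_0 = Z.
  H_1: rank ker ∂_1 − rank ∂_2 = (15 − 5) − 10 = 0, and ∂_2 has invariant factor 2 > 1, so H_1 = Z/2Z.
  H_2: rank ker ∂_2 − rank ∂_3 = (10 − 10) − 0 = 0, and there is no ∂_3, so H_2 = 0.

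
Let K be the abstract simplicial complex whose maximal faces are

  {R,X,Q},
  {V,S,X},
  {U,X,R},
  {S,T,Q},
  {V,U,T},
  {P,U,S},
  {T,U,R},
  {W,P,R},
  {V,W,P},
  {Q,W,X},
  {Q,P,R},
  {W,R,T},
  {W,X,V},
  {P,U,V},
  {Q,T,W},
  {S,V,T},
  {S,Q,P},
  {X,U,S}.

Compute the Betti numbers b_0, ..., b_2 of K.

b_0 = 1, b_1 = 1, b_2 = 0.

We work with the vertex ordering P < Q < R < S < T < U < V < W < X. The simplices of K, each written with vertices in increasing order, are:

  0-simplices (9): P, Q, R, S, T, U, V, W, X
  1-simplices (27): PQ, PR, PS, PU, PV, PW, QR, QS, QT, QW, QX, RT, RU, RW, RX, ST, SU, SV, SX, TU, TV, TW, UV, UX, VW, VX, WX
  2-simplices (18): PQR, PQS, PRW, PSU, PUV, PVW, QRX, QST, QTW, QWX, RTU, RTW, RUX, STV, SUX, SVX, TUV, VWX

giving chain groups C_0 ≅ Z^9, C_1 ≅ Z^27, C_2 ≅ Z^18.

The boundary map ∂_1: C_1 → C_0 sends each edge [p,q] (with p < q) to q − p.
As a 9×27 matrix over Z this has rank 8, with invariant factors (1,1,1,1,1,1,1,1).

The boundary map ∂_2: C_2 → C_1 sends each 2-simplex [p,q,r] to [q,r] − [p,r] + [p,q]. For instance
  ∂STV = TV − SV + ST,
  ∂TUV = UV − TV + TU.
The 27×18 boundary matrix has rank 18 and Smith normal form diag(1,1,1,1,1,1,1,1,1,1,1,1,1,1,1,1,1,2).

Computing H_k = (kernel of ∂_k) / (image of ∂_{k+1}):

  H_0: rank C_0 − rank ∂_1 = 9 − 8 = 1, and the invariant factors of ∂_1 are all 1, so H_0 = Z.
  H_1: rank ker ∂_1 − rank ∂_2 = (27 − 8) − 18 = 1, and ∂_2 has invariant factor 2 > 1, so H_1 = Z ⊕ Z/2Z.
  H_2: rank ker ∂_2 − rank ∂_3 = (18 − 18) − 0 = 0, and there is no ∂_3, so H_2 = 0.

(K is a triangulation of the Klein bottle.)

Hence the Betti numbers are b_0 = 1, b_1 = 1, b_2 = 0.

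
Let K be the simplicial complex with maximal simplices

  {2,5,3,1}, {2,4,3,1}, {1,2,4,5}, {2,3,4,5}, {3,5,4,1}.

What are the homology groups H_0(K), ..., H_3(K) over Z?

H_0 ≅ Z,  H_1 = 0,  H_2 = 0,  H_3 ≅ Z.

Take the total order 1 < 2 < 3 < 4 < 5 on the vertex set. Then K (dimension 3) consists of the simplices:

  0-simplices (5): [1], [2], [3], [4], [5]
  1-simplices (10): [1,2], [1,3], [1,4], [1,5], [2,3], [2,4], [2,5], [3,4], [3,5], [4,5]
  2-simplices (10): [1,2,3], [1,2,4], [1,2,5], [1,3,4], [1,3,5], [1,4,5], [2,3,4], [2,3,5], [2,4,5], [3,4,5]
  3-simplices (5): [1,2,3,4], [1,2,3,5], [1,2,4,5], [1,3,4,5], [2,3,4,5]

so the chain groups are C_0 ≅ Z^5, C_1 ≅ Z^10, C_2 ≅ Z^10, C_3 ≅ Z^5.

∂_1: C_1 → C_0 is given by ∂[p,q] = [q] − [p].
This gives a 5×10 integer matrix of rank 4; reducing to Smith normal form yields diagonal entries (1,1,1,1).

The boundary map ∂_2: C_2 → C_1 sends each 2-simplex [p,q,r] to [q,r] − [p,r] + [p,q]. For instance
  ∂[2,4,5] = [4,5] − [2,5] + [2,4],
  ∂[1,2,5] = [2,5] − [1,5] + [1,2].
The resulting 10×10 matrix has rank 6, and its Smith normal form has invariant factors (1,1,1,1,1,1).

Boundary ∂_3: C_3 → C_2 sends each 3-simplex σ to the alternating sum Σ_i (−1)^i (σ with its i-th vertex removed). For instance
  ∂[1,3,4,5] = [3,4,5] − [1,4,5] + [1,3,5] − [1,3,4],
  ∂[2,3,4,5] = [3,4,5] − [2,4,5] + [2,3,5] − [2,3,4].
The 10×5 boundary matrix has rank 4 and Smith normal form diag(1,1,1,1).

From H_k ≅ ker(∂_k) / im(∂_{k+1}) we obtain:

  H_0: rank C_0 − rank ∂_1 = 5 − 4 = 1, and the invariant factors of ∂_1 are all 1, so H_0 = Z.
  H_1: rank ker ∂_1 − rank ∂_2 = (10 − 4) − 6 = 0, and the invariant factors of ∂_2 are all 1, so H_1 = 0.
  H_2: rank ker ∂_2 − rank ∂_3 = (10 − 6) − 4 = 0, and the invariant factors of ∂_3 are all 1, so H_2 = 0.
  H_3: rank ker ∂_3 − rank ∂_4 = (5 − 4) − 0 = 1, and there is no ∂_4, so H_3 = Z.

As a check, the Euler characteristic is 5 − 10 + 10 − 5 = 0, which agrees with 1 − 0 + 0 − 1 = 0.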